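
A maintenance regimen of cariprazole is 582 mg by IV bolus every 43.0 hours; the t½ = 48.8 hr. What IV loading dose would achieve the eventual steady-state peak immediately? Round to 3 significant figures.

1270 mg

k = ln 2 / 48.8 = 0.01420 hr⁻¹
Accumulation ratio R = 1 / (1 − e^(−kτ)) = 1 / (1 − e^(−0.01420×43.0)) = 1 / (1 − 0.5429) = 2.188
Loading dose = maintenance dose × R = 582 × 2.188 ≈ 1270 mg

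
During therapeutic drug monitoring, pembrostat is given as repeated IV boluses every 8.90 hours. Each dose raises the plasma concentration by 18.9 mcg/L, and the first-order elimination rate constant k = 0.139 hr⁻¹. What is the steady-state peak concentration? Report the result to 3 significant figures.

Fraction remaining after one interval: e^(−kτ) = e^(−0.1390 × 8.90) = 0.2902
R = 1 / (1 − 0.2902) = 1.409
Css,max = 18.9 × 1.409 ≈ 26.6 mcg/L

26.6 mcg/L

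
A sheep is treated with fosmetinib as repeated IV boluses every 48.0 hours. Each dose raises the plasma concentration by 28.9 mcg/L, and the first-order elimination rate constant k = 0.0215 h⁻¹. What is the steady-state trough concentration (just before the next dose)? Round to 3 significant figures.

Fraction remaining after one interval: e^(−kτ) = e^(−0.02150 × 48.0) = 0.3563
R = 1 / (1 − 0.3563) = 1.554
Css,max = 28.9 × 1.554 = 44.90 mcg/L
Css,min = Css,max × e^(−kτ) = 44.90 × 0.3563 ≈ 16.0 mcg/L

16.0 mcg/L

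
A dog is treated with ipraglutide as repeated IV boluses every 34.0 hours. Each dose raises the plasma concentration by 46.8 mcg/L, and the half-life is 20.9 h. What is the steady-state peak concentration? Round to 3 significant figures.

69.2 mcg/L

k = ln 2 / 20.9 = 0.03316 h⁻¹
Fraction remaining after one interval: e^(−kτ) = e^(−0.03316 × 34.0) = 0.3238
R = 1 / (1 − 0.3238) = 1.479
Css,max = 46.8 × 1.479 ≈ 69.2 mcg/L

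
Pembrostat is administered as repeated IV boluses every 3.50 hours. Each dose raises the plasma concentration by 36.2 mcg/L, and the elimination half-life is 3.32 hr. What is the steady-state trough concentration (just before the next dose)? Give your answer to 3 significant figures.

33.6 mcg/L

k = ln 2 / 3.32 = 0.2088 hr⁻¹
Fraction remaining after one interval: e^(−kτ) = e^(−0.2088 × 3.50) = 0.4816
R = 1 / (1 − 0.4816) = 1.929
Css,max = 36.2 × 1.929 = 69.82 mcg/L
Css,min = Css,max × e^(−kτ) = 69.82 × 0.4816 ≈ 33.6 mcg/L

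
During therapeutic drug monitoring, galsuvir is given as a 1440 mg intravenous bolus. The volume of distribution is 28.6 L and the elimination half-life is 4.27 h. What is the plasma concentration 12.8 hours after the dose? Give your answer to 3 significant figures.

6.30 µg/mL

C₀ = dose / V = 1440 / 28.6 = 50.35 µg/mL
k = ln 2 / 4.27 = 0.1623 h⁻¹
C(t) = C₀ e^(−kt) = 50.35 × e^(−0.1623 × 12.8) = 50.35 × e^(−2.078) = 50.35 × 0.1252 ≈ 6.30 µg/mL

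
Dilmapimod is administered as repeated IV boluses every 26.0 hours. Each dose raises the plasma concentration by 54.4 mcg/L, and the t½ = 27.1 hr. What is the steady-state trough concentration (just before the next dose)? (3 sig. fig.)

57.6 mcg/L

k = ln 2 / 27.1 = 0.02558 hr⁻¹
Fraction remaining after one interval: e^(−kτ) = e^(−0.02558 × 26.0) = 0.5143
R = 1 / (1 − 0.5143) = 2.059
Css,max = 54.4 × 2.059 = 112.0 mcg/L
Css,min = Css,max × e^(−kτ) = 112.0 × 0.5143 ≈ 57.6 mcg/L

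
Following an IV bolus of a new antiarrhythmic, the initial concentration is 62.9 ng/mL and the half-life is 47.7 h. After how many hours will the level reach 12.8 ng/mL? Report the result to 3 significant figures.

110 hours

k = ln 2 / 47.7 = 0.01453 h⁻¹
C(t) = C₀ e^(−kt)  ⇒  t = ln(C₀/C) / k
t = ln(62.9/12.8) / 0.01453 = 1.592 / 0.01453 ≈ 110 hours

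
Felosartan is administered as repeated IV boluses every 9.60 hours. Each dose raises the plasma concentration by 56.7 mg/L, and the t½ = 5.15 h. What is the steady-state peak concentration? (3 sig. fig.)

k = ln 2 / 5.15 = 0.1346 h⁻¹
Fraction remaining after one interval: e^(−kτ) = e^(−0.1346 × 9.60) = 0.2747
R = 1 / (1 − 0.2747) = 1.379
Css,max = 56.7 × 1.379 ≈ 78.2 mg/L

78.2 mg/L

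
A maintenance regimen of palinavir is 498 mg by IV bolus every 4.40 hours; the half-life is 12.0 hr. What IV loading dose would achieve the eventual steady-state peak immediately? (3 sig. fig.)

k = ln 2 / 12.0 = 0.05776 hr⁻¹
Accumulation ratio R = 1 / (1 − e^(−kτ)) = 1 / (1 − e^(−0.05776×4.40)) = 1 / (1 − 0.7756) = 4.456
Loading dose = maintenance dose × R = 498 × 4.456 ≈ 2220 mg

2220 mg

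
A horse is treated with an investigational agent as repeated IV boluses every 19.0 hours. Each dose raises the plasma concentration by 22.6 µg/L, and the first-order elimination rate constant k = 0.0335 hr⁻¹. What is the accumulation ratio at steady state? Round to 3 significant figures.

Fraction remaining after one interval: e^(−kτ) = e^(−0.03350 × 19.0) = 0.5291
R = 1 / (1 − 0.5291) = 1 / 0.4709 ≈ 2.12

2.12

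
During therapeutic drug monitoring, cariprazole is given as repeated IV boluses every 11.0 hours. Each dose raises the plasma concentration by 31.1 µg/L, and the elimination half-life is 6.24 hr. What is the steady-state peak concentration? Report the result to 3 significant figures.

44.1 µg/L

k = ln 2 / 6.24 = 0.1111 hr⁻¹
Fraction remaining after one interval: e^(−kτ) = e^(−0.1111 × 11.0) = 0.2947
R = 1 / (1 − 0.2947) = 1.418
Css,max = 31.1 × 1.418 ≈ 44.1 µg/L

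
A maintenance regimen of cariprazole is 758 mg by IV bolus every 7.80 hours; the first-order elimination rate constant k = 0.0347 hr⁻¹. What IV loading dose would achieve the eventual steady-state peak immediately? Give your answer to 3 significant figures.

3200 mg

Accumulation ratio R = 1 / (1 − e^(−kτ)) = 1 / (1 − e^(−0.03470×7.80)) = 1 / (1 − 0.7629) = 4.217
Loading dose = maintenance dose × R = 758 × 4.217 ≈ 3200 mg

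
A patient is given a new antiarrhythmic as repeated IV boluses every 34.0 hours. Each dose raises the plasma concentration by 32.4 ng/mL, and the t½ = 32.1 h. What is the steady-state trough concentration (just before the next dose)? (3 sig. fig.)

29.9 ng/mL

k = ln 2 / 32.1 = 0.02159 h⁻¹
Fraction remaining after one interval: e^(−kτ) = e^(−0.02159 × 34.0) = 0.4799
R = 1 / (1 − 0.4799) = 1.923
Css,max = 32.4 × 1.923 = 62.30 ng/mL
Css,min = Css,max × e^(−kτ) = 62.30 × 0.4799 ≈ 29.9 ng/mL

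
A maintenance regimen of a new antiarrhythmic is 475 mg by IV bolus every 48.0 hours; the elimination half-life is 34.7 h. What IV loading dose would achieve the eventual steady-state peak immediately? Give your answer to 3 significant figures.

k = ln 2 / 34.7 = 0.01998 h⁻¹
Accumulation ratio R = 1 / (1 − e^(−kτ)) = 1 / (1 − e^(−0.01998×48.0)) = 1 / (1 − 0.3833) = 1.622
Loading dose = maintenance dose × R = 475 × 1.622 ≈ 770 mg

770 mg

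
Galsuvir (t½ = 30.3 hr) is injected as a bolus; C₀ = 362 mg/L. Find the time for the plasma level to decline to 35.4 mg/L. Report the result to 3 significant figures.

k = ln 2 / 30.3 = 0.02288 hr⁻¹
C(t) = C₀ e^(−kt)  ⇒  t = ln(C₀/C) / k
t = ln(362/35.4) / 0.02288 = 2.325 / 0.02288 ≈ 102 hours

102 hours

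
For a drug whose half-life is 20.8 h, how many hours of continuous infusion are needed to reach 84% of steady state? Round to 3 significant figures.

55.0 hours

k = ln 2 / 20.8 = 0.03332 h⁻¹
f = 1 − e^(−kt)  ⇒  t = −ln(1 − f) / k
t = −ln(1 − 0.84) / 0.03332 = 1.833 / 0.03332 ≈ 55.0 hours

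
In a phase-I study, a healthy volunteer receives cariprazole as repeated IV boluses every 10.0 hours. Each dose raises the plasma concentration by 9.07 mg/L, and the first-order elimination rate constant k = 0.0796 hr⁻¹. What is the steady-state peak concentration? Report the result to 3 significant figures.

16.5 mg/L

Fraction remaining after one interval: e^(−kτ) = e^(−0.07960 × 10.0) = 0.4511
R = 1 / (1 − 0.4511) = 1.822
Css,max = 9.07 × 1.822 ≈ 16.5 mg/L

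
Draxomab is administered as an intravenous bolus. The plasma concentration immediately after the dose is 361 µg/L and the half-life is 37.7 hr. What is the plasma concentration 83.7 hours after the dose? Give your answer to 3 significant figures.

k = ln 2 / 37.7 = 0.01839 hr⁻¹
83.7 hr is 2.220 half-lives, so C = 361 × (1/2)^2.220 = 361 × 0.2146 ≈ 77.5 µg/L

77.5 µg/L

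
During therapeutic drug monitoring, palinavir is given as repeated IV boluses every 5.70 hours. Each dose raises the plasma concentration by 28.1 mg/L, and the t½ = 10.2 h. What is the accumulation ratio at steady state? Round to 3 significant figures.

k = ln 2 / 10.2 = 0.06796 h⁻¹
Fraction remaining after one interval: e^(−kτ) = e^(−0.06796 × 5.70) = 0.6789
R = 1 / (1 − 0.6789) = 1 / 0.3211 ≈ 3.11

3.11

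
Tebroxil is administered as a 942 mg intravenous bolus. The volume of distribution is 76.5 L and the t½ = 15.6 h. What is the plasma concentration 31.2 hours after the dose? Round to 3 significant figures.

C₀ = dose / V = 942 / 76.5 = 12.31 µg/mL
k = ln 2 / 15.6 = 0.04443 h⁻¹
C(t) = C₀ e^(−kt) = 12.31 × e^(−0.04443 × 31.2) = 12.31 × e^(−1.386) = 12.31 × 0.2500 ≈ 3.08 µg/mL

3.08 µg/mL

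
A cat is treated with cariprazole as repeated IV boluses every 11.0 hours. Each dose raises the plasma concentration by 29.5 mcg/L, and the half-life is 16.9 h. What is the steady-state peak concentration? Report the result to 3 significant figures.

81.2 mcg/L

k = ln 2 / 16.9 = 0.04101 h⁻¹
Fraction remaining after one interval: e^(−kτ) = e^(−0.04101 × 11.0) = 0.6369
R = 1 / (1 − 0.6369) = 2.754
Css,max = 29.5 × 2.754 ≈ 81.2 mcg/L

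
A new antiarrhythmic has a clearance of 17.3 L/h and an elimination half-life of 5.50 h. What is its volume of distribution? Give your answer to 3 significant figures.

137 L

k = ln 2 / t½ = ln 2 / 5.50 = 0.1260 h⁻¹
V = CL / k = 17.3 / 0.1260 ≈ 137 L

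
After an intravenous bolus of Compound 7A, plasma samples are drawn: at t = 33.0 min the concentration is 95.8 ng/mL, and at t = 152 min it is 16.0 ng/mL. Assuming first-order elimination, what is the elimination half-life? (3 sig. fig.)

k = ln(C₁/C₂) / (t₂ − t₁) = ln(95.8/16.0) / (152 − 33.0)
  = 1.790 / 119.0 = 0.01504 min⁻¹
t½ = ln 2 / k = ln 2 / 0.01504 ≈ 46.1 minutes

46.1 minutes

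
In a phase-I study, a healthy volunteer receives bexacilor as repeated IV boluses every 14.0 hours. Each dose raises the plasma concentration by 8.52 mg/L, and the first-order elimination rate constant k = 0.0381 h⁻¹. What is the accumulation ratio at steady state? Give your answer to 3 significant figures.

Fraction remaining after one interval: e^(−kτ) = e^(−0.03810 × 14.0) = 0.5866
R = 1 / (1 − 0.5866) = 1 / 0.4134 ≈ 2.42

2.42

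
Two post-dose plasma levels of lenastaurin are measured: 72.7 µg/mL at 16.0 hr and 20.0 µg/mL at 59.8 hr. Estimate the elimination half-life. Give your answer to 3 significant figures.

k = ln(C₁/C₂) / (t₂ − t₁) = ln(72.7/20.0) / (59.8 − 16.0)
  = 1.291 / 43.80 = 0.02947 hr⁻¹
t½ = ln 2 / k = ln 2 / 0.02947 ≈ 23.5 hours

23.5 hours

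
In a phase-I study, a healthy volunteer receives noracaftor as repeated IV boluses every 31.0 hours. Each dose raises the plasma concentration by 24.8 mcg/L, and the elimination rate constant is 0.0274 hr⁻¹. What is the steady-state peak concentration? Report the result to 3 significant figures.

43.3 mcg/L

Fraction remaining after one interval: e^(−kτ) = e^(−0.02740 × 31.0) = 0.4277
R = 1 / (1 − 0.4277) = 1.747
Css,max = 24.8 × 1.747 ≈ 43.3 mcg/L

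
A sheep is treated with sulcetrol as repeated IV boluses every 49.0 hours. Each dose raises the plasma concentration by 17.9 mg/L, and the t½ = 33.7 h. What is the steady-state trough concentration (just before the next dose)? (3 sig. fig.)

k = ln 2 / 33.7 = 0.02057 h⁻¹
Fraction remaining after one interval: e^(−kτ) = e^(−0.02057 × 49.0) = 0.3650
R = 1 / (1 − 0.3650) = 1.575
Css,max = 17.9 × 1.575 = 28.19 mg/L
Css,min = Css,max × e^(−kτ) = 28.19 × 0.3650 ≈ 10.3 mg/L

10.3 mg/L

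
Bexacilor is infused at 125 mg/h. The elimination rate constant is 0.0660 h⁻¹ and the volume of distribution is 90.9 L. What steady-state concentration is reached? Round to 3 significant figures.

CL = k · V = 0.0660 × 90.9 = 5.999 L/h
Css = rate / CL = 125 / 5.999 ≈ 20.8 µg/mL

20.8 µg/mL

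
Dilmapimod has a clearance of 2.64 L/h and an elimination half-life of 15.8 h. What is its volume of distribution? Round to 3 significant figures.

60.2 L

k = ln 2 / t½ = ln 2 / 15.8 = 0.04387 h⁻¹
V = CL / k = 2.64 / 0.04387 ≈ 60.2 L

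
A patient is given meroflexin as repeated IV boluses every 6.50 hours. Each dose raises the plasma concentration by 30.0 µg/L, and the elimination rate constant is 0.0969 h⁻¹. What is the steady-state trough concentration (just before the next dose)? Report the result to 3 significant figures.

34.2 µg/L

Fraction remaining after one interval: e^(−kτ) = e^(−0.09690 × 6.50) = 0.5327
R = 1 / (1 − 0.5327) = 2.140
Css,max = 30.0 × 2.140 = 64.19 µg/L
Css,min = Css,max × e^(−kτ) = 64.19 × 0.5327 ≈ 34.2 µg/L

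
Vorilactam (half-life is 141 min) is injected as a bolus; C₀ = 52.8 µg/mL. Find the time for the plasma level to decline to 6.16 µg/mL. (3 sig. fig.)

437 minutes

k = ln 2 / 141 = 0.004916 min⁻¹
C(t) = C₀ e^(−kt)  ⇒  t = ln(C₀/C) / k
t = ln(52.8/6.16) / 0.004916 = 2.148 / 0.004916 ≈ 437 minutes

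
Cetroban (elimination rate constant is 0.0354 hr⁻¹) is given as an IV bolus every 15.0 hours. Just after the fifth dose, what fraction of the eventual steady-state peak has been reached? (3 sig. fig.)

f_n = 1 − e^(−nkτ) = 1 − e^(−5 × 0.03540 × 15.0) = 1 − e^(−2.655) = 1 − 0.07030 ≈ 0.930

0.930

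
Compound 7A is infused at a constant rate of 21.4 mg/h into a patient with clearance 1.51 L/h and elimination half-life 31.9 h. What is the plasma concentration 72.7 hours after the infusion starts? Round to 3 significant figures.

11.3 µg/mL

Css = rate / CL = 21.4 / 1.51 = 14.17 µg/mL
k = ln 2 / 31.9 = 0.02173 h⁻¹
C(t) = Css (1 − e^(−kt)) = 14.17 × (1 − e^(−1.580)) = 14.17 × 0.7940 ≈ 11.3 µg/mL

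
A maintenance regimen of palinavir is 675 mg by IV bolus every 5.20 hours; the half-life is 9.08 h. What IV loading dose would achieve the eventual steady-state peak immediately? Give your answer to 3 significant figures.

k = ln 2 / 9.08 = 0.07634 h⁻¹
Accumulation ratio R = 1 / (1 − e^(−kτ)) = 1 / (1 − e^(−0.07634×5.20)) = 1 / (1 − 0.6724) = 3.052
Loading dose = maintenance dose × R = 675 × 3.052 ≈ 2060 mg

2060 mg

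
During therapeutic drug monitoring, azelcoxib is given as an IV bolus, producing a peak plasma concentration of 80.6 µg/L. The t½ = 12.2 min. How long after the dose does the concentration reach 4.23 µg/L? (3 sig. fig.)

51.9 minutes

k = ln 2 / 12.2 = 0.05682 min⁻¹
C(t) = C₀ e^(−kt)  ⇒  t = ln(C₀/C) / k
t = ln(80.6/4.23) / 0.05682 = 2.947 / 0.05682 ≈ 51.9 minutes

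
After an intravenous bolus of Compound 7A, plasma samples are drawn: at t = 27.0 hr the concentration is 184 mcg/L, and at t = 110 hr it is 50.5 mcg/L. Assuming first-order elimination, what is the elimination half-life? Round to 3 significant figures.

44.5 hours

k = ln(C₁/C₂) / (t₂ − t₁) = ln(184/50.5) / (110 − 27.0)
  = 1.293 / 83.00 = 0.01558 hr⁻¹
t½ = ln 2 / k = ln 2 / 0.01558 ≈ 44.5 hours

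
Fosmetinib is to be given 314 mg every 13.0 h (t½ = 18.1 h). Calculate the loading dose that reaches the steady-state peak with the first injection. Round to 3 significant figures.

801 mg

k = ln 2 / 18.1 = 0.03830 h⁻¹
Accumulation ratio R = 1 / (1 − e^(−kτ)) = 1 / (1 − e^(−0.03830×13.0)) = 1 / (1 − 0.6078) = 2.550
Loading dose = maintenance dose × R = 314 × 2.550 ≈ 801 mg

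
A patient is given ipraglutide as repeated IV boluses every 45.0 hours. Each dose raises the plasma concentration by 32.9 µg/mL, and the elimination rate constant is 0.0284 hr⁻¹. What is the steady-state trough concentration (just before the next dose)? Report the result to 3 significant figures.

12.7 µg/mL

Fraction remaining after one interval: e^(−kτ) = e^(−0.02840 × 45.0) = 0.2786
R = 1 / (1 − 0.2786) = 1.386
Css,max = 32.9 × 1.386 = 45.61 µg/mL
Css,min = Css,max × e^(−kτ) = 45.61 × 0.2786 ≈ 12.7 µg/mL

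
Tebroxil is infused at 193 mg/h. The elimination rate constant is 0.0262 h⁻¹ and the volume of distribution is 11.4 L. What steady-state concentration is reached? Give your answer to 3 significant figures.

646 µg/mL

CL = k · V = 0.0262 × 11.4 = 0.2987 L/h
Css = rate / CL = 193 / 0.2987 ≈ 646 µg/mL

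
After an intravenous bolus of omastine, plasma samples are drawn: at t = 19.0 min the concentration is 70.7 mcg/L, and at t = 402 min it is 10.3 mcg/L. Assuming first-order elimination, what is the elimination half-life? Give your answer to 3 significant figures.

k = ln(C₁/C₂) / (t₂ − t₁) = ln(70.7/10.3) / (402 − 19.0)
  = 1.926 / 383.0 = 0.005030 min⁻¹
t½ = ln 2 / k = ln 2 / 0.005030 ≈ 138 minutes

138 minutes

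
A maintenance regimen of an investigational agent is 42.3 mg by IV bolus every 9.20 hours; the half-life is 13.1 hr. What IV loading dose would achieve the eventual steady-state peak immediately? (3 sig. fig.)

k = ln 2 / 13.1 = 0.05291 hr⁻¹
Accumulation ratio R = 1 / (1 − e^(−kτ)) = 1 / (1 − e^(−0.05291×9.20)) = 1 / (1 − 0.6146) = 2.595
Loading dose = maintenance dose × R = 42.3 × 2.595 ≈ 110 mg

110 mg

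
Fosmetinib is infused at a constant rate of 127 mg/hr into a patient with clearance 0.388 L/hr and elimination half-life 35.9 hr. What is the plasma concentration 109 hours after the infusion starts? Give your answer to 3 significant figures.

287 µg/mL

Css = rate / CL = 127 / 0.388 = 327.3 µg/mL
k = ln 2 / 35.9 = 0.01931 hr⁻¹
C(t) = Css (1 − e^(−kt)) = 327.3 × (1 − e^(−2.105)) = 327.3 × 0.8781 ≈ 287 µg/mL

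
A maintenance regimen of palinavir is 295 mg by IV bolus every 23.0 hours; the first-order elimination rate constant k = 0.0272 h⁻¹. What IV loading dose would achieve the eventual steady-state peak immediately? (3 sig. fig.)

634 mg

Accumulation ratio R = 1 / (1 − e^(−kτ)) = 1 / (1 − e^(−0.02720×23.0)) = 1 / (1 − 0.5349) = 2.150
Loading dose = maintenance dose × R = 295 × 2.150 ≈ 634 mg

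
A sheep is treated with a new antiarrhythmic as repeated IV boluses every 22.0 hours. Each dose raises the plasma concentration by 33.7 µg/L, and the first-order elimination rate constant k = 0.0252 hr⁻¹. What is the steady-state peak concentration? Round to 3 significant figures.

79.2 µg/L

Fraction remaining after one interval: e^(−kτ) = e^(−0.02520 × 22.0) = 0.5744
R = 1 / (1 − 0.5744) = 2.350
Css,max = 33.7 × 2.350 ≈ 79.2 µg/L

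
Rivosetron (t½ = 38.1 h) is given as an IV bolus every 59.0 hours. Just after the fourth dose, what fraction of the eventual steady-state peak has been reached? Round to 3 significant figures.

0.986

k = ln 2 / 38.1 = 0.01819 h⁻¹
f_n = 1 − e^(−nkτ) = 1 − e^(−4 × 0.01819 × 59.0) = 1 − e^(−4.294) = 1 − 0.01366 ≈ 0.986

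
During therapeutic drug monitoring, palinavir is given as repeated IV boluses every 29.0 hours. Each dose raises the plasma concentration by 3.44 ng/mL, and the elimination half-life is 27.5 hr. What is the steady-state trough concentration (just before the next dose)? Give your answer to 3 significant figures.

3.19 ng/mL

k = ln 2 / 27.5 = 0.02521 hr⁻¹
Fraction remaining after one interval: e^(−kτ) = e^(−0.02521 × 29.0) = 0.4814
R = 1 / (1 − 0.4814) = 1.928
Css,max = 3.44 × 1.928 = 6.634 ng/mL
Css,min = Css,max × e^(−kτ) = 6.634 × 0.4814 ≈ 3.19 ng/mL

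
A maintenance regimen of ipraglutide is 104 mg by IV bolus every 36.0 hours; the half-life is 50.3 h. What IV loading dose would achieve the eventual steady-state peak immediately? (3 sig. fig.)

k = ln 2 / 50.3 = 0.01378 h⁻¹
Accumulation ratio R = 1 / (1 − e^(−kτ)) = 1 / (1 − e^(−0.01378×36.0)) = 1 / (1 − 0.6089) = 2.557
Loading dose = maintenance dose × R = 104 × 2.557 ≈ 266 mg

266 mg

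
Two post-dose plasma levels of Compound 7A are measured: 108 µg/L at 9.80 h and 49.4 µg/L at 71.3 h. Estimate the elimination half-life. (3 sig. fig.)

54.5 hours

k = ln(C₁/C₂) / (t₂ − t₁) = ln(108/49.4) / (71.3 − 9.80)
  = 0.7822 / 61.50 = 0.01272 h⁻¹
t½ = ln 2 / k = ln 2 / 0.01272 ≈ 54.5 hours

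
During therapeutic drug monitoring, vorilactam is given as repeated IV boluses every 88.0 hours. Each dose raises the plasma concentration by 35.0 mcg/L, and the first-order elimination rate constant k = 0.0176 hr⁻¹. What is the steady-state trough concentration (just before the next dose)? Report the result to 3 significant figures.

9.44 mcg/L

Fraction remaining after one interval: e^(−kτ) = e^(−0.01760 × 88.0) = 0.2125
R = 1 / (1 − 0.2125) = 1.270
Css,max = 35.0 × 1.270 = 44.44 mcg/L
Css,min = Css,max × e^(−kτ) = 44.44 × 0.2125 ≈ 9.44 mcg/L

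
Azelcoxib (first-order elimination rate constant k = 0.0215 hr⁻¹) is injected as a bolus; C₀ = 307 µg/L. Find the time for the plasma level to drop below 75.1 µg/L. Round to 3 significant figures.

C(t) = C₀ e^(−kt)  ⇒  t = ln(C₀/C) / k
t = ln(307/75.1) / 0.02150 = 1.408 / 0.02150 ≈ 65.5 hours

65.5 hours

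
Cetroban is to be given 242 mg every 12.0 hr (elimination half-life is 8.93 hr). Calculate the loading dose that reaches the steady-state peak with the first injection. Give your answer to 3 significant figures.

399 mg

k = ln 2 / 8.93 = 0.07762 hr⁻¹
Accumulation ratio R = 1 / (1 − e^(−kτ)) = 1 / (1 − e^(−0.07762×12.0)) = 1 / (1 − 0.3940) = 1.650
Loading dose = maintenance dose × R = 242 × 1.650 ≈ 399 mg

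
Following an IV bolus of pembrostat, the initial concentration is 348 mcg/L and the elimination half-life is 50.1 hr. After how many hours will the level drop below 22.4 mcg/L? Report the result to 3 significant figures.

198 hours

k = ln 2 / 50.1 = 0.01384 hr⁻¹
C(t) = C₀ e^(−kt)  ⇒  t = ln(C₀/C) / k
t = ln(348/22.4) / 0.01384 = 2.743 / 0.01384 ≈ 198 hours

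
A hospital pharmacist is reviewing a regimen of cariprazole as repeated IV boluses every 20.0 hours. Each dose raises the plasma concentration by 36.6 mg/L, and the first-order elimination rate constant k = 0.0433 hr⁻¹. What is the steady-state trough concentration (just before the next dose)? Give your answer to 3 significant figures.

Fraction remaining after one interval: e^(−kτ) = e^(−0.04330 × 20.0) = 0.4206
R = 1 / (1 − 0.4206) = 1.726
Css,max = 36.6 × 1.726 = 63.17 mg/L
Css,min = Css,max × e^(−kτ) = 63.17 × 0.4206 ≈ 26.6 mg/L

26.6 mg/L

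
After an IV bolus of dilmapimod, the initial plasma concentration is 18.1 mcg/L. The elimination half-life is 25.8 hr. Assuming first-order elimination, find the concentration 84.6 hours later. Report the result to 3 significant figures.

1.86 mcg/L

k = ln 2 / 25.8 = 0.02687 hr⁻¹
84.6 hr is 3.279 half-lives, so C = 18.1 × (1/2)^3.279 = 18.1 × 0.1030 ≈ 1.86 mcg/L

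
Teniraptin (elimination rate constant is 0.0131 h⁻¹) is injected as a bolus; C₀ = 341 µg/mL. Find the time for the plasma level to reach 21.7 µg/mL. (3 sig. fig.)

210 hours

C(t) = C₀ e^(−kt)  ⇒  t = ln(C₀/C) / k
t = ln(341/21.7) / 0.01310 = 2.755 / 0.01310 ≈ 210 hours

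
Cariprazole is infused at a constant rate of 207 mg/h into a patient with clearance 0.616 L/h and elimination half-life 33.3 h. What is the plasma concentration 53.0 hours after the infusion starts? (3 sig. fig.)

Css = rate / CL = 207 / 0.616 = 336.0 µg/mL
k = ln 2 / 33.3 = 0.02082 h⁻¹
C(t) = Css (1 − e^(−kt)) = 336.0 × (1 − e^(−1.103)) = 336.0 × 0.6682 ≈ 225 µg/mL

225 µg/mL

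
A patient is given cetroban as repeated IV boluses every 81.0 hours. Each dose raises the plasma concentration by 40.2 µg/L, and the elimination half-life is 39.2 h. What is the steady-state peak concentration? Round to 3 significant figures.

52.8 µg/L

k = ln 2 / 39.2 = 0.01768 h⁻¹
Fraction remaining after one interval: e^(−kτ) = e^(−0.01768 × 81.0) = 0.2388
R = 1 / (1 − 0.2388) = 1.314
Css,max = 40.2 × 1.314 ≈ 52.8 µg/L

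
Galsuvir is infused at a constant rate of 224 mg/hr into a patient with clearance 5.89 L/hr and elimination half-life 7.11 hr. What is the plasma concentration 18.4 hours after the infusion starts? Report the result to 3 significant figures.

31.7 mg/L

Css = rate / CL = 224 / 5.89 = 38.03 mg/L
k = ln 2 / 7.11 = 0.09749 hr⁻¹
C(t) = Css (1 − e^(−kt)) = 38.03 × (1 − e^(−1.794)) = 38.03 × 0.8337 ≈ 31.7 mg/L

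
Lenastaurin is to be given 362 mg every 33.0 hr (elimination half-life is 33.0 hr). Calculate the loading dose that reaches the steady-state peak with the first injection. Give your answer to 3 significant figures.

k = ln 2 / 33.0 = 0.02100 hr⁻¹
Accumulation ratio R = 1 / (1 − e^(−kτ)) = 1 / (1 − e^(−0.02100×33.0)) = 1 / (1 − 0.5000) = 2.000
Loading dose = maintenance dose × R = 362 × 2.000 ≈ 724 mg

724 mg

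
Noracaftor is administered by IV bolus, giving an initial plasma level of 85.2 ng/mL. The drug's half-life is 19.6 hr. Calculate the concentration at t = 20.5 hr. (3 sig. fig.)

k = ln 2 / 19.6 = 0.03536 hr⁻¹
20.5 hr is 1.046 half-lives, so C = 85.2 × (1/2)^1.046 = 85.2 × 0.4843 ≈ 41.3 ng/mL

41.3 ng/mL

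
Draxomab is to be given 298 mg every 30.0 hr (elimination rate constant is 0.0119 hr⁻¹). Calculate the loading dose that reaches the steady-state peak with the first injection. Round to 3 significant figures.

993 mg

Accumulation ratio R = 1 / (1 − e^(−kτ)) = 1 / (1 − e^(−0.01190×30.0)) = 1 / (1 − 0.6998) = 3.331
Loading dose = maintenance dose × R = 298 × 3.331 ≈ 993 mg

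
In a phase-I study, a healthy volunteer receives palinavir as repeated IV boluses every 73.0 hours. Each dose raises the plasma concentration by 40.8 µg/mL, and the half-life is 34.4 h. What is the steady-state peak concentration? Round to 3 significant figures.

53.0 µg/mL

k = ln 2 / 34.4 = 0.02015 h⁻¹
Fraction remaining after one interval: e^(−kτ) = e^(−0.02015 × 73.0) = 0.2297
R = 1 / (1 − 0.2297) = 1.298
Css,max = 40.8 × 1.298 ≈ 53.0 µg/mL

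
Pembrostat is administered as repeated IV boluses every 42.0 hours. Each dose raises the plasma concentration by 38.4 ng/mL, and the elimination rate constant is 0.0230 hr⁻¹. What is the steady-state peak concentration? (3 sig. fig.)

Fraction remaining after one interval: e^(−kτ) = e^(−0.02300 × 42.0) = 0.3806
R = 1 / (1 − 0.3806) = 1.614
Css,max = 38.4 × 1.614 ≈ 62.0 ng/mL

62.0 ng/mL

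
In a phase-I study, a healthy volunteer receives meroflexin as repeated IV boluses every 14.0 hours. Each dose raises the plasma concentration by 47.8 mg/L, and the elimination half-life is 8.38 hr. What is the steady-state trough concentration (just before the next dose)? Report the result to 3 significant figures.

k = ln 2 / 8.38 = 0.08271 hr⁻¹
Fraction remaining after one interval: e^(−kτ) = e^(−0.08271 × 14.0) = 0.3141
R = 1 / (1 − 0.3141) = 1.458
Css,max = 47.8 × 1.458 = 69.69 mg/L
Css,min = Css,max × e^(−kτ) = 69.69 × 0.3141 ≈ 21.9 mg/L

21.9 mg/L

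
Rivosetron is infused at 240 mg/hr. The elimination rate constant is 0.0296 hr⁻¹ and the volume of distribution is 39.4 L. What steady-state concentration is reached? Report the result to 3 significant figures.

CL = k · V = 0.0296 × 39.4 = 1.166 L/hr
Css = rate / CL = 240 / 1.166 ≈ 206 µg/mL

206 µg/mL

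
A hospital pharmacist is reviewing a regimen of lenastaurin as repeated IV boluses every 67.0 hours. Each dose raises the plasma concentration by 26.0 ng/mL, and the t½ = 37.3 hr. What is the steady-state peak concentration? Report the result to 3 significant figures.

36.5 ng/mL

k = ln 2 / 37.3 = 0.01858 hr⁻¹
Fraction remaining after one interval: e^(−kτ) = e^(−0.01858 × 67.0) = 0.2879
R = 1 / (1 − 0.2879) = 1.404
Css,max = 26.0 × 1.404 ≈ 36.5 ng/mL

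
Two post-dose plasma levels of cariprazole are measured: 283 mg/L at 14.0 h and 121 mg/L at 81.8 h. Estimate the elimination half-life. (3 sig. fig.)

55.3 hours

k = ln(C₁/C₂) / (t₂ − t₁) = ln(283/121) / (81.8 − 14.0)
  = 0.8497 / 67.80 = 0.01253 h⁻¹
t½ = ln 2 / k = ln 2 / 0.01253 ≈ 55.3 hours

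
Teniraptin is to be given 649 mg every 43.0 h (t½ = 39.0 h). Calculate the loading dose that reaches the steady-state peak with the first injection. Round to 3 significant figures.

k = ln 2 / 39.0 = 0.01777 h⁻¹
Accumulation ratio R = 1 / (1 − e^(−kτ)) = 1 / (1 − e^(−0.01777×43.0)) = 1 / (1 − 0.4657) = 1.872
Loading dose = maintenance dose × R = 649 × 1.872 ≈ 1210 mg

1210 mg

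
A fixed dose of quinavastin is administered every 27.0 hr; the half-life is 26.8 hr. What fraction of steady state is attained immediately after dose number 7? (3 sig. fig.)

0.992

k = ln 2 / 26.8 = 0.02586 hr⁻¹
f_n = 1 − e^(−nkτ) = 1 − e^(−7 × 0.02586 × 27.0) = 1 − e^(−4.888) = 1 − 0.007535 ≈ 0.992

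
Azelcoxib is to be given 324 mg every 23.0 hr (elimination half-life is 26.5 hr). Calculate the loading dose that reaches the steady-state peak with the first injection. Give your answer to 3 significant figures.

k = ln 2 / 26.5 = 0.02616 hr⁻¹
Accumulation ratio R = 1 / (1 − e^(−kτ)) = 1 / (1 − e^(−0.02616×23.0)) = 1 / (1 − 0.5479) = 2.212
Loading dose = maintenance dose × R = 324 × 2.212 ≈ 717 mg

717 mg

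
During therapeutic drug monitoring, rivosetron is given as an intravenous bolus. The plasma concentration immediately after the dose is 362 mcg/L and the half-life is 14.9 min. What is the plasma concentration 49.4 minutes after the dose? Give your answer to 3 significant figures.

36.4 mcg/L

k = ln 2 / 14.9 = 0.04652 min⁻¹
49.4 min is 3.315 half-lives, so C = 362 × (1/2)^3.315 = 362 × 0.1005 ≈ 36.4 mcg/L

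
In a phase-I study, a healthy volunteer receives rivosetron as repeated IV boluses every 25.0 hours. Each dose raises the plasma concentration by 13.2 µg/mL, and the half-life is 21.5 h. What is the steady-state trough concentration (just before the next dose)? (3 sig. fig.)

10.7 µg/mL

k = ln 2 / 21.5 = 0.03224 h⁻¹
Fraction remaining after one interval: e^(−kτ) = e^(−0.03224 × 25.0) = 0.4466
R = 1 / (1 − 0.4466) = 1.807
Css,max = 13.2 × 1.807 = 23.85 µg/mL
Css,min = Css,max × e^(−kτ) = 23.85 × 0.4466 ≈ 10.7 µg/mL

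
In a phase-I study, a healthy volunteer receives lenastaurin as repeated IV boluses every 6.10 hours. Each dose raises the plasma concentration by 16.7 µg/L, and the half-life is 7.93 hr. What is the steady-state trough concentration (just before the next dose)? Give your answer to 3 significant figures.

k = ln 2 / 7.93 = 0.08741 hr⁻¹
Fraction remaining after one interval: e^(−kτ) = e^(−0.08741 × 6.10) = 0.5867
R = 1 / (1 − 0.5867) = 2.420
Css,max = 16.7 × 2.420 = 40.41 µg/L
Css,min = Css,max × e^(−kτ) = 40.41 × 0.5867 ≈ 23.7 µg/L

23.7 µg/L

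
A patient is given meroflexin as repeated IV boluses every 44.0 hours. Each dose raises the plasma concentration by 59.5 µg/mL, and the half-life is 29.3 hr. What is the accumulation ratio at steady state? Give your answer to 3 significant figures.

k = ln 2 / 29.3 = 0.02366 hr⁻¹
Fraction remaining after one interval: e^(−kτ) = e^(−0.02366 × 44.0) = 0.3531
R = 1 / (1 − 0.3531) = 1 / 0.6469 ≈ 1.55

1.55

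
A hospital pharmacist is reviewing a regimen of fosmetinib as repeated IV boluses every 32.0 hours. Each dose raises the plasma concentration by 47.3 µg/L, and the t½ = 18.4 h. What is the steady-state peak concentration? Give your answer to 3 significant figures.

k = ln 2 / 18.4 = 0.03767 h⁻¹
Fraction remaining after one interval: e^(−kτ) = e^(−0.03767 × 32.0) = 0.2996
R = 1 / (1 − 0.2996) = 1.428
Css,max = 47.3 × 1.428 ≈ 67.5 µg/L

67.5 µg/L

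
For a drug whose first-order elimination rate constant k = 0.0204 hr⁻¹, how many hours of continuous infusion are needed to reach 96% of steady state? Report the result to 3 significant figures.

f = 1 − e^(−kt)  ⇒  t = −ln(1 − f) / k
t = −ln(1 − 0.96) / 0.02040 = 3.219 / 0.02040 ≈ 158 hours

158 hours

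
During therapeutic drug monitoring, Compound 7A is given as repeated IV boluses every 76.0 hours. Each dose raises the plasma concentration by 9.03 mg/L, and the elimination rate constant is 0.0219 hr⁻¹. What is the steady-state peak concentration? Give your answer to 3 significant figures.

11.1 mg/L

Fraction remaining after one interval: e^(−kτ) = e^(−0.02190 × 76.0) = 0.1893
R = 1 / (1 − 0.1893) = 1.234
Css,max = 9.03 × 1.234 ≈ 11.1 mg/L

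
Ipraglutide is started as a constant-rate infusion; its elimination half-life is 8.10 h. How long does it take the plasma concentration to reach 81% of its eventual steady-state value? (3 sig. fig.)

19.4 hours

k = ln 2 / 8.10 = 0.08557 h⁻¹
f = 1 − e^(−kt)  ⇒  t = −ln(1 − f) / k
t = −ln(1 − 0.81) / 0.08557 = 1.661 / 0.08557 ≈ 19.4 hours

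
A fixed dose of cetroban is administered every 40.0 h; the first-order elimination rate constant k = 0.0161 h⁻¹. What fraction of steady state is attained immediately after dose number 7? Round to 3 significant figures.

0.989

f_n = 1 − e^(−nkτ) = 1 − e^(−7 × 0.01610 × 40.0) = 1 − e^(−4.508) = 1 − 0.01102 ≈ 0.989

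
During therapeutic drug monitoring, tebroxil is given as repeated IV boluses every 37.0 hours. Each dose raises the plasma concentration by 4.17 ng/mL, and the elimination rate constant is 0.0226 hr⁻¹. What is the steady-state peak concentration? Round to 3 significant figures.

7.36 ng/mL

Fraction remaining after one interval: e^(−kτ) = e^(−0.02260 × 37.0) = 0.4334
R = 1 / (1 − 0.4334) = 1.765
Css,max = 4.17 × 1.765 ≈ 7.36 ng/mL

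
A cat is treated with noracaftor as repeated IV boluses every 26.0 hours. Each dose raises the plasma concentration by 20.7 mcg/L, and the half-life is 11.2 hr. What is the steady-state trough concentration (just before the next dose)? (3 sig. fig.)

5.18 mcg/L

k = ln 2 / 11.2 = 0.06189 hr⁻¹
Fraction remaining after one interval: e^(−kτ) = e^(−0.06189 × 26.0) = 0.2001
R = 1 / (1 − 0.2001) = 1.250
Css,max = 20.7 × 1.250 = 25.88 mcg/L
Css,min = Css,max × e^(−kτ) = 25.88 × 0.2001 ≈ 5.18 mcg/L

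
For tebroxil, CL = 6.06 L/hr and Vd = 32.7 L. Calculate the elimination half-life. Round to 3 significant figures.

3.74 hours

k = CL / V = 6.06 / 32.7 = 0.1853 hr⁻¹
t½ = ln 2 / k = ln 2 / 0.1853 ≈ 3.74 hours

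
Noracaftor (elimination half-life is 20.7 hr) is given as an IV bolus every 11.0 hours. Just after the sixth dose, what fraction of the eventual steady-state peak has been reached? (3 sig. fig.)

0.890

k = ln 2 / 20.7 = 0.03349 hr⁻¹
f_n = 1 − e^(−nkτ) = 1 − e^(−6 × 0.03349 × 11.0) = 1 − e^(−2.210) = 1 − 0.1097 ≈ 0.890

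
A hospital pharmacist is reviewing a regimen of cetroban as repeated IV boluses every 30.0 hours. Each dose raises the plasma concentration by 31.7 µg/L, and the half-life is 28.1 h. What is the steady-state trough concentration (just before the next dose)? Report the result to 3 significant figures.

28.9 µg/L

k = ln 2 / 28.1 = 0.02467 h⁻¹
Fraction remaining after one interval: e^(−kτ) = e^(−0.02467 × 30.0) = 0.4771
R = 1 / (1 − 0.4771) = 1.912
Css,max = 31.7 × 1.912 = 60.62 µg/L
Css,min = Css,max × e^(−kτ) = 60.62 × 0.4771 ≈ 28.9 µg/L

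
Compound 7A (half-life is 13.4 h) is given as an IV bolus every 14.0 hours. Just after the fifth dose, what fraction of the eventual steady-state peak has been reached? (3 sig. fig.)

0.973

k = ln 2 / 13.4 = 0.05173 h⁻¹
f_n = 1 − e^(−nkτ) = 1 − e^(−5 × 0.05173 × 14.0) = 1 − e^(−3.621) = 1 − 0.02676 ≈ 0.973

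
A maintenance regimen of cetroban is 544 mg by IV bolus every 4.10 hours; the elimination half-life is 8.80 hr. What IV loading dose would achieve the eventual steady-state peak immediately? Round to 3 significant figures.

1970 mg

k = ln 2 / 8.80 = 0.07877 hr⁻¹
Accumulation ratio R = 1 / (1 − e^(−kτ)) = 1 / (1 − e^(−0.07877×4.10)) = 1 / (1 − 0.7240) = 3.623
Loading dose = maintenance dose × R = 544 × 3.623 ≈ 1970 mg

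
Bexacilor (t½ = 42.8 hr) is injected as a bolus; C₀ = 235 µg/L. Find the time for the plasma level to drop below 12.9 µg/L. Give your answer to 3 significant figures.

179 hours

k = ln 2 / 42.8 = 0.01620 hr⁻¹
C(t) = C₀ e^(−kt)  ⇒  t = ln(C₀/C) / k
t = ln(235/12.9) / 0.01620 = 2.902 / 0.01620 ≈ 179 hours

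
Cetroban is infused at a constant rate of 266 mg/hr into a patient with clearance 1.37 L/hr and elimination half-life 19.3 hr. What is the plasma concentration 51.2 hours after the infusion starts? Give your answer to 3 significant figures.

Css = rate / CL = 266 / 1.37 = 194.2 mg/L
k = ln 2 / 19.3 = 0.03591 hr⁻¹
C(t) = Css (1 − e^(−kt)) = 194.2 × (1 − e^(−1.839)) = 194.2 × 0.8410 ≈ 163 mg/L

163 mg/L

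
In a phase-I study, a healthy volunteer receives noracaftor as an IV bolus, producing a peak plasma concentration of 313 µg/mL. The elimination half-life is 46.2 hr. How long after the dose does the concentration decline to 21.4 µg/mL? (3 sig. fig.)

179 hours

k = ln 2 / 46.2 = 0.01500 hr⁻¹
C(t) = C₀ e^(−kt)  ⇒  t = ln(C₀/C) / k
t = ln(313/21.4) / 0.01500 = 2.683 / 0.01500 ≈ 179 hours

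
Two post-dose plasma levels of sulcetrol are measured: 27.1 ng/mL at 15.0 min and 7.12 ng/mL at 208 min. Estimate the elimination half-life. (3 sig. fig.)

100 minutes

k = ln(C₁/C₂) / (t₂ − t₁) = ln(27.1/7.12) / (208 − 15.0)
  = 1.337 / 193.0 = 0.006926 min⁻¹
t½ = ln 2 / k = ln 2 / 0.006926 ≈ 100 minutes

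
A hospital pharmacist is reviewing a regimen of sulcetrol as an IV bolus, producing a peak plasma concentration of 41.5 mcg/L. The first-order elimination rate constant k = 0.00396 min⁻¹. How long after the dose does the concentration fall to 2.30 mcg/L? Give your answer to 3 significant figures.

731 minutes

C(t) = C₀ e^(−kt)  ⇒  t = ln(C₀/C) / k
t = ln(41.5/2.30) / 0.003960 = 2.893 / 0.003960 ≈ 731 minutes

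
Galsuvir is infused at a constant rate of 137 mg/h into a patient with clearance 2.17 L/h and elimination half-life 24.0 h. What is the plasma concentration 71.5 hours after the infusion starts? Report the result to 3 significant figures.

Css = rate / CL = 137 / 2.17 = 63.13 µg/mL
k = ln 2 / 24.0 = 0.02888 h⁻¹
C(t) = Css (1 − e^(−kt)) = 63.13 × (1 − e^(−2.065)) = 63.13 × 0.8732 ≈ 55.1 µg/mL

55.1 µg/mL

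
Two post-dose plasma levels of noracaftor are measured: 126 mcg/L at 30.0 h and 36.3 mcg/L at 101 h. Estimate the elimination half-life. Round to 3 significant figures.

39.5 hours

k = ln(C₁/C₂) / (t₂ − t₁) = ln(126/36.3) / (101 − 30.0)
  = 1.244 / 71.00 = 0.01753 h⁻¹
t½ = ln 2 / k = ln 2 / 0.01753 ≈ 39.5 hours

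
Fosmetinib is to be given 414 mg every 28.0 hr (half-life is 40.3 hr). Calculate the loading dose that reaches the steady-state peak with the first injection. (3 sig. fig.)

k = ln 2 / 40.3 = 0.01720 hr⁻¹
Accumulation ratio R = 1 / (1 − e^(−kτ)) = 1 / (1 − e^(−0.01720×28.0)) = 1 / (1 − 0.6178) = 2.616
Loading dose = maintenance dose × R = 414 × 2.616 ≈ 1080 mg

1080 mg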